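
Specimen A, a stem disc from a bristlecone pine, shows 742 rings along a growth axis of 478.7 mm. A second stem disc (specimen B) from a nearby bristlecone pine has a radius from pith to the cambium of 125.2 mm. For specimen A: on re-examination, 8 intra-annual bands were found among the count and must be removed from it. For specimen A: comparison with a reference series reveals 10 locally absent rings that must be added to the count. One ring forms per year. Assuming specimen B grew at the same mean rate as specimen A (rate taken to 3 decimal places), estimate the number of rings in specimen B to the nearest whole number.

Specimen A: true ring count = 742 − 8 + 10 = 744.
A: 478.7 mm over 744 years gives 478.7 / 744 ≈ 0.643 mm/yr.
Specimen B: 125.2 mm / 0.643 mm per year = 194.71 years ≈ 195 rings.

195 rings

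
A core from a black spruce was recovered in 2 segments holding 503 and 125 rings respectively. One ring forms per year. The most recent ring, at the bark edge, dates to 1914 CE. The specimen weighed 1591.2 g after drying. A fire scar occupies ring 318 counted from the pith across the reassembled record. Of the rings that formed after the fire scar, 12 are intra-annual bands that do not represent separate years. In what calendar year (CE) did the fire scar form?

1616 CE

Total rings = 503 + 125 = 628.
The fire scar sits at ring 318 from the pith, so 628 − 318 = 310 rings formed after it.
Excluding 12 false rings: 310 − 12 = 298.
1914 − 298 = 1616 CE.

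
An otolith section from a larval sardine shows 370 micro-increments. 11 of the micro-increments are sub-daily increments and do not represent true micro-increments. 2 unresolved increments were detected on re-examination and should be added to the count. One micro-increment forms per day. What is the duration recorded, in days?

True micro-increment count = 370 − 11 + 2 = 361.
At one micro-increment per day, that is 361 days.

361 d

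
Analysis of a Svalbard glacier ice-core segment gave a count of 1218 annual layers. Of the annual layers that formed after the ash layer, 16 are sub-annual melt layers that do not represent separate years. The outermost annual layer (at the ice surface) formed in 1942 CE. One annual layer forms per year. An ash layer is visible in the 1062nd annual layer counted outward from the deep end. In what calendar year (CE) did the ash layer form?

1218 − 1062 = 156 annual layers lie beyond the ash layer toward the ice surface.
Removing the 16 false annual layers leaves 156 − 16 = 140 true annual layers beyond the ash layer.
The annual layer at the ice surface is 1942 CE, so the ash layer dates to 1942 − 140 = 1802 CE.

1802 CE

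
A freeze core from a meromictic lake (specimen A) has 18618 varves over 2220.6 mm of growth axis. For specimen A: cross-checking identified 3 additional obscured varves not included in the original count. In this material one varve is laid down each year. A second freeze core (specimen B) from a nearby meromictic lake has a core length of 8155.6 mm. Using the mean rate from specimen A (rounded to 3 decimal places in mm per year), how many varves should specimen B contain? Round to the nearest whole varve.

68534 varves

Specimen A: after corrections the count is 18618 + 3 = 18621 varves.
A: Mean rate = 2220.6 mm / 18621 years ≈ 0.119 mm per year.
B spans 8155.6 / 0.119 = 68534.45 years ≈ 68534 varves.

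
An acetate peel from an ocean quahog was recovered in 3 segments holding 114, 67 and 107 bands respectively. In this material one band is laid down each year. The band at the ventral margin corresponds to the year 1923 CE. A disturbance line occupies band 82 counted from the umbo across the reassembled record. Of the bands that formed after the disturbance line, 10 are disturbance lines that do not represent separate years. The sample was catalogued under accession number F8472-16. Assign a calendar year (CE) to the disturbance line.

1727 CE

Total bands = 114 + 67 + 107 = 288.
Between band 82 and the ventral margin there are 288 − 82 = 206 bands.
206 − 10 false = 196 true bands after the disturbance line.
1923 − 196 = 1727 CE.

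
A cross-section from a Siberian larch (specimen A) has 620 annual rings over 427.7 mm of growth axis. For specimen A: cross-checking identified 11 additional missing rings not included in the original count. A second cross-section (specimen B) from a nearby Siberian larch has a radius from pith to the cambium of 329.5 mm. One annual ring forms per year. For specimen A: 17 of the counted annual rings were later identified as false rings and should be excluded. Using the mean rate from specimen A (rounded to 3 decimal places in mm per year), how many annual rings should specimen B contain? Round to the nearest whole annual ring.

473 annual rings

Specimen A: adjusted count: 620 − 17 + 11 = 614 annual rings.
A: 427.7 mm over 614 years gives 427.7 / 614 ≈ 0.697 mm/yr.
B spans 329.5 / 0.697 = 472.74 years ≈ 473 annual rings.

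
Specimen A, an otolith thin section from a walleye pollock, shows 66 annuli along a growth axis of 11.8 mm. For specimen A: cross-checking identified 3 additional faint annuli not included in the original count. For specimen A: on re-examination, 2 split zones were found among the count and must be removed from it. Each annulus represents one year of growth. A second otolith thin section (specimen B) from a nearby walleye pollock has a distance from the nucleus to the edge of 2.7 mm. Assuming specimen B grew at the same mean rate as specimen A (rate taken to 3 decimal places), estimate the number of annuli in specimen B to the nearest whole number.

Specimen A: correcting the raw count gives 66 − 2 + 3 = 67 true annuli.
A: Mean rate = 11.8 mm / 67 years ≈ 0.176 mm/year.
For B, 2.7 / 0.176 = 15.34 years ≈ 15 annuli.

15 annuli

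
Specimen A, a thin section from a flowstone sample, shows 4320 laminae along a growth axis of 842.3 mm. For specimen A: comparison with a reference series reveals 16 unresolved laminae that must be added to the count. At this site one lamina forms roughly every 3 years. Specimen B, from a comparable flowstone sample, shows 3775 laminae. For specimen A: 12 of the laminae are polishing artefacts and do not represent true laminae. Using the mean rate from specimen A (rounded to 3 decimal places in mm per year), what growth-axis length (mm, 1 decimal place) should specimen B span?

Specimen A: correcting the raw count gives 4320 − 12 + 16 = 4324 true laminae.
Specimen A: multiplying by 3 years per lamina: 4324 × 3 = 12972 years.
A: Mean rate = 842.3 mm / 12972 years ≈ 0.065 mm/yr.
Specimen B: 3775 laminae at 3 years each span 3775 × 3 = 11325 years. For B, 0.065 mm/year × 11325 years = 736.1 mm.

736.1 mm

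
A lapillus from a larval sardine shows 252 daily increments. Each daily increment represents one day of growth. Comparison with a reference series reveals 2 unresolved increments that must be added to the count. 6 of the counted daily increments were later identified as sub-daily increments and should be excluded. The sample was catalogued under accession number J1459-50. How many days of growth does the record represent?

After corrections the count is 252 − 6 + 2 = 248 daily increments.
With a one-to-one daily increment periodicity this is 248 days.

248 days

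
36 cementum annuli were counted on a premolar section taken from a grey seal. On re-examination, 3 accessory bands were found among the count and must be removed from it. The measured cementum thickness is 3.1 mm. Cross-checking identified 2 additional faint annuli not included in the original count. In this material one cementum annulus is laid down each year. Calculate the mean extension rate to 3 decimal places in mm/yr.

0.089 mm/yr

Adjusted count: 36 − 3 + 2 = 35 cementum annuli.
Extension rate ≈ 3.1 / 35 = 0.089 mm/yr.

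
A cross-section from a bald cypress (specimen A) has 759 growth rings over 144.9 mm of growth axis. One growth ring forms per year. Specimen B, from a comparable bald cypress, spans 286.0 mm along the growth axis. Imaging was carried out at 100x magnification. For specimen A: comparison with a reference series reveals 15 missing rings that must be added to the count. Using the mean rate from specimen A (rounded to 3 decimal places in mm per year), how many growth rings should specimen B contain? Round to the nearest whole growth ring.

Specimen A: after corrections the count is 759 + 15 = 774 growth rings.
A: Mean rate = 144.9 mm / 774 years ≈ 0.187 mm per year.
For B, 286.0 / 0.187 = 1529.41 years ≈ 1529 growth rings.

1529 growth rings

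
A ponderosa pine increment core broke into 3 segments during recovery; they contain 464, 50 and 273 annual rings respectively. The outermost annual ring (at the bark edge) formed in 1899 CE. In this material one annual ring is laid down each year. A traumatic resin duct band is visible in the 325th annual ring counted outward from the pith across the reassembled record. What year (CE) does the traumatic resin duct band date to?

Total annual rings = 464 + 50 + 273 = 787.
Between annual ring 325 and the bark edge there are 787 − 325 = 462 annual rings.
Counting back 462 years from 1899 CE places the traumatic resin duct band in 1899 − 462 = 1437 CE.

1437 CE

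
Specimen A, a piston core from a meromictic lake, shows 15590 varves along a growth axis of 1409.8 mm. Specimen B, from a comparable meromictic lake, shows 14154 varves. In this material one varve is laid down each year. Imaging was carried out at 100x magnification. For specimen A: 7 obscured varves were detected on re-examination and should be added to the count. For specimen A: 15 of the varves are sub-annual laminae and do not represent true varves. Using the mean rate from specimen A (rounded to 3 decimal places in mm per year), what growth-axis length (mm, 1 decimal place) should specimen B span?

Specimen A: adjusted count: 15590 − 15 + 7 = 15582 varves.
A: 1409.8 mm over 15582 years gives 1409.8 / 15582 ≈ 0.090 mm per year.
B's length ≈ 0.090 × 14154 = 1273.9 mm.

1273.9 mm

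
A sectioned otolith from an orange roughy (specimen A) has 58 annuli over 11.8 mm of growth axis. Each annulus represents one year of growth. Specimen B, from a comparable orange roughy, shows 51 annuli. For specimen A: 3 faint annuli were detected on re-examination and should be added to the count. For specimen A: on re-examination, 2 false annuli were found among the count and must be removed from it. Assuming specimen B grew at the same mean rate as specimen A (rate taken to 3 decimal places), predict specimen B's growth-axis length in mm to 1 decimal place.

Specimen A: adjusted count: 58 − 2 + 3 = 59 annuli.
A: Extension rate ≈ 11.8 / 59 = 0.200 mm/year.
Length of B = 0.200 × 51 = 10.2 mm.

10.2 mm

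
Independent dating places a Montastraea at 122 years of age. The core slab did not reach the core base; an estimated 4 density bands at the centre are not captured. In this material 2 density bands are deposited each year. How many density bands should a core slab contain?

240 density bands

Expected density bands: 122 × 2 = 244.
244 − 4 missed = 240 density bands expected in the prepared section.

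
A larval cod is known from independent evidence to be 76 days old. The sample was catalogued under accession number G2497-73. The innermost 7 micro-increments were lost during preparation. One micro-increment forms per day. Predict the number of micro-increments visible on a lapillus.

69 micro-increments

Expected micro-increments over 76 days: 76.
76 − 7 missed = 69 micro-increments expected in the prepared section.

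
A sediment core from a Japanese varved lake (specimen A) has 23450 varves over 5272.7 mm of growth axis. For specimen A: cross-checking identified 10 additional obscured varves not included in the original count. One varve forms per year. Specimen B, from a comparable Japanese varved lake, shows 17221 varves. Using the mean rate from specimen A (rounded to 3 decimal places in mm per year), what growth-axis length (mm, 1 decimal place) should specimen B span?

Specimen A: correcting the raw count gives 23450 + 10 = 23460 true varves.
A: Mean rate = 5272.7 mm / 23460 years ≈ 0.225 mm per year.
Length of B = 0.225 × 17221 = 3874.7 mm.

3874.7 mm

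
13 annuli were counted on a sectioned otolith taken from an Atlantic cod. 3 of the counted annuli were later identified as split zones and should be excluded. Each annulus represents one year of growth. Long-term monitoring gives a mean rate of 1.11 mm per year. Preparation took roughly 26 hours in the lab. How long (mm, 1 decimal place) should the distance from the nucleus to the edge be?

11.1 mm

True annulus count = 13 − 3 = 10.
10 years at 1.11 mm/year gives 1.11 × 10 = 11.1 mm.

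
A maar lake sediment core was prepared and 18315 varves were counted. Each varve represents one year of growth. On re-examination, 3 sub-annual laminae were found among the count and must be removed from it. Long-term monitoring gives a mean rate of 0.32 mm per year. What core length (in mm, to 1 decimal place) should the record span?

5859.8 mm

After corrections the count is 18315 − 3 = 18312 varves.
18312 years at 0.32 mm/year gives 0.32 × 18312 = 5859.8 mm.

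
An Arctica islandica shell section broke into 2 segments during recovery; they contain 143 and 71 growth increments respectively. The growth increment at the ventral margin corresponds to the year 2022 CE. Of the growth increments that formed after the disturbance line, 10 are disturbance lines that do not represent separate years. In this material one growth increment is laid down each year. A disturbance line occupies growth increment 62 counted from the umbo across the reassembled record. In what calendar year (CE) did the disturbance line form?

1880 CE

Total growth increments = 143 + 71 = 214.
214 − 62 = 152 growth increments lie beyond the disturbance line toward the ventral margin.
Excluding 10 false growth increments: 152 − 10 = 142.
2022 − 142 = 1880 CE.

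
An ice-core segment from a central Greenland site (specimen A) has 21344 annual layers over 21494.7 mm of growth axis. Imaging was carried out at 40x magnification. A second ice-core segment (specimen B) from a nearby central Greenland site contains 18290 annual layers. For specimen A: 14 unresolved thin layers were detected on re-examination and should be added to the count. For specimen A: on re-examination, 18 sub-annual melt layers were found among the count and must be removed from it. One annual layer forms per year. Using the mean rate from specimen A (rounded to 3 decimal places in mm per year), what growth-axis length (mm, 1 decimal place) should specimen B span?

Specimen A: true annual layer count = 21344 − 18 + 14 = 21340.
A: 21494.7 mm over 21340 years gives 21494.7 / 21340 ≈ 1.007 mm/year.
For B, 1.007 mm/year × 18290 years = 18418.0 mm.

18418.0 mm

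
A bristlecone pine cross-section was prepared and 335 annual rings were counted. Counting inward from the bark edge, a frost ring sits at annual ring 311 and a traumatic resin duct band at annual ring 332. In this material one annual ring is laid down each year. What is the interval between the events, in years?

21 years

Separation: 332 − 311 = 21 annual rings.
One annual ring per year makes the interval 21 years.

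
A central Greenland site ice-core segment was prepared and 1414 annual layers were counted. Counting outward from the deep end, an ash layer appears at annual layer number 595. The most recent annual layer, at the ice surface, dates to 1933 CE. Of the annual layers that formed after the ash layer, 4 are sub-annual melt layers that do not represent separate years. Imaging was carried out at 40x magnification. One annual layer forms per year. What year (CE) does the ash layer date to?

1118 CE

The ash layer sits at annual layer 595 from the deep end, so 1414 − 595 = 819 annual layers formed after it.
819 − 4 false = 815 true annual layers after the ash layer.
The annual layer at the ice surface is 1933 CE, so the ash layer dates to 1933 − 815 = 1118 CE.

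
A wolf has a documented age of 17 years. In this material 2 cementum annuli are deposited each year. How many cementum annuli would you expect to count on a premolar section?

34 cementum annuli

With 2 cementum annuli per year, 17 years would produce 17 × 2 = 34 cementum annuli.
So 34 cementum annuli should be present.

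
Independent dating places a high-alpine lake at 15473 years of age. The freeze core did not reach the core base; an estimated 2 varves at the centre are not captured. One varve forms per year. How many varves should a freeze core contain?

At one varve per year, 15473 years correspond to 15473 varves.
Subtracting the 2 varves not captured gives 15473 − 2 = 15471 varves in the record.

15471 varves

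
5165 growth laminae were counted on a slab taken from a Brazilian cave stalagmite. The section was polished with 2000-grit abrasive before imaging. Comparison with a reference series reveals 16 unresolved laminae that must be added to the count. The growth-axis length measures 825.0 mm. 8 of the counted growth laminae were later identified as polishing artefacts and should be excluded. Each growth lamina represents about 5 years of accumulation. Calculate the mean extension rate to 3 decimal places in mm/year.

0.032 mm/year

Correcting the raw count gives 5165 − 8 + 16 = 5173 true growth laminae.
At 5 years per growth lamina, 5173 × 5 = 25865 years.
825.0 mm over 25865 years gives 825.0 / 25865 ≈ 0.032 mm/year.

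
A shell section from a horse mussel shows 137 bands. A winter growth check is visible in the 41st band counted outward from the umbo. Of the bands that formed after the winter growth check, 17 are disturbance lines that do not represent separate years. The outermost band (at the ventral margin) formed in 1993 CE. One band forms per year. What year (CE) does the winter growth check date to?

137 − 41 = 96 bands lie beyond the winter growth check toward the ventral margin.
Excluding 17 false bands: 96 − 17 = 79.
1993 − 79 = 1914 CE.

1914 CE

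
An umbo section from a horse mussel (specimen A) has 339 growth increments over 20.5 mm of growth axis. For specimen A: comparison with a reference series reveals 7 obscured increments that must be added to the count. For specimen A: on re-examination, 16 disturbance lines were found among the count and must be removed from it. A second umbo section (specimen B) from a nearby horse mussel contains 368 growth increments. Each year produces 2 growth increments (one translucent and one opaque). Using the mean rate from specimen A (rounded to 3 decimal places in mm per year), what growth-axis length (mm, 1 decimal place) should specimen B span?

22.8 mm

Specimen A: correcting the raw count gives 339 − 16 + 7 = 330 true growth increments.
Specimen A: dividing by 2 growth increments per year: 330 / 2 = 165 years.
A: Extension rate ≈ 20.5 / 165 = 0.124 mm/year.
Specimen B: dividing by 2 growth increments per year: 368 / 2 = 184 years. B's length ≈ 0.124 × 184 = 22.8 mm.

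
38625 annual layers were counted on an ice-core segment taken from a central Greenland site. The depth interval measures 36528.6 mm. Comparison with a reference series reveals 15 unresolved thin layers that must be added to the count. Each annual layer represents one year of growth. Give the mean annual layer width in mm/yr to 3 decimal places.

True annual layer count = 38625 + 15 = 38640.
Extension rate ≈ 36528.6 / 38640 = 0.945 mm/yr.

0.945 mm/yr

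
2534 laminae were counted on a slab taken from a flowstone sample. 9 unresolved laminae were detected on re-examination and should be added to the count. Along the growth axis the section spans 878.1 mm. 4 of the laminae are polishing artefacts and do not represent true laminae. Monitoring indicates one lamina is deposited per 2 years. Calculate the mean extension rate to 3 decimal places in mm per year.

True lamina count = 2534 − 4 + 9 = 2539.
At 2 years per lamina, 2539 × 2 = 5078 years.
Mean rate = 878.1 mm / 5078 years ≈ 0.173 mm per year.

0.173 mm per year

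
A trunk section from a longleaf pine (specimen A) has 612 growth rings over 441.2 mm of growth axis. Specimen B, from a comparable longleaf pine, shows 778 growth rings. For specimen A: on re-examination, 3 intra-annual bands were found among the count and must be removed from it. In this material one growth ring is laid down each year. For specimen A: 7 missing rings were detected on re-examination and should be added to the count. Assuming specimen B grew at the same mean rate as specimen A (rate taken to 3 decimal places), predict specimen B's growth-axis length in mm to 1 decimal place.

557.0 mm

Specimen A: adjusted count: 612 − 3 + 7 = 616 growth rings.
A: 441.2 mm over 616 years gives 441.2 / 616 ≈ 0.716 mm/year.
B's length ≈ 0.716 × 778 = 557.0 mm.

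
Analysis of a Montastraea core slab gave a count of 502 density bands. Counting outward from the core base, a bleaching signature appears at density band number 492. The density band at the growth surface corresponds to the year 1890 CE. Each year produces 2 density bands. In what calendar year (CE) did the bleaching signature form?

The bleaching signature sits at density band 492 from the core base, so 502 − 492 = 10 density bands formed after it.
With 2 density bands per year, 10 / 2 = 5 years.
The density band at the growth surface is 1890 CE, so the bleaching signature dates to 1890 − 5 = 1885 CE.

1885 CE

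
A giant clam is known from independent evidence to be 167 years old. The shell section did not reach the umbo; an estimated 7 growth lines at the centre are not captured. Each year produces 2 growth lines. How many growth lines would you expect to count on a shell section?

With 2 growth lines per year, 167 years would produce 167 × 2 = 334 growth lines.
334 − 7 missed = 327 growth lines expected in the prepared section.

327 growth lines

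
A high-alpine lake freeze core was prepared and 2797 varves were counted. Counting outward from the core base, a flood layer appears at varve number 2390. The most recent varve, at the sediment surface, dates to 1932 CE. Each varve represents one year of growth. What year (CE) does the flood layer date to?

Between varve 2390 and the sediment surface there are 2797 − 2390 = 407 varves.
1932 − 407 = 1525 CE.

1525 CE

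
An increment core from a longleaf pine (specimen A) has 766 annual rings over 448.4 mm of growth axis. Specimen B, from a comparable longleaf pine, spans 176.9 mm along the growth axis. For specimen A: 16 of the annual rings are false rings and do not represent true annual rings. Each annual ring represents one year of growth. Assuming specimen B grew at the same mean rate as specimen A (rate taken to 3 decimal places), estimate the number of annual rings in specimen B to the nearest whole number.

296 annual rings

Specimen A: after corrections the count is 766 − 16 = 750 annual rings.
A: Extension rate ≈ 448.4 / 750 = 0.598 mm per year.
B spans 176.9 / 0.598 = 295.82 years ≈ 296 annual rings.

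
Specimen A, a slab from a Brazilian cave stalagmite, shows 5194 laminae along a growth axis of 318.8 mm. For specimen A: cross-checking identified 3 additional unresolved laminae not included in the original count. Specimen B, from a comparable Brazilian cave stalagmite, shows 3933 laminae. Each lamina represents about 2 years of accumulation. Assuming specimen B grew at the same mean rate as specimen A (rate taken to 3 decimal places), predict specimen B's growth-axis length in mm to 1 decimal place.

243.8 mm

Specimen A: true lamina count = 5194 + 3 = 5197.
Specimen A: 5197 laminae at 2 years each span 5197 × 2 = 10394 years.
A: 318.8 mm over 10394 years gives 318.8 / 10394 ≈ 0.031 mm/year.
Specimen B: at 2 years per lamina, 3933 × 2 = 7866 years. Length of B = 0.031 × 7866 = 243.8 mm.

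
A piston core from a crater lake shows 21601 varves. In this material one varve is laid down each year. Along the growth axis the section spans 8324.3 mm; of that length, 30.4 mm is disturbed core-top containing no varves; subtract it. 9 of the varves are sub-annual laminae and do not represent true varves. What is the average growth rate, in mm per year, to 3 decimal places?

0.384 mm per year

True varve count = 21601 − 9 = 21592.
Net length = 8324.3 − 30.4 = 8293.9 mm.
Extension rate ≈ 8293.9 / 21592 = 0.384 mm per year.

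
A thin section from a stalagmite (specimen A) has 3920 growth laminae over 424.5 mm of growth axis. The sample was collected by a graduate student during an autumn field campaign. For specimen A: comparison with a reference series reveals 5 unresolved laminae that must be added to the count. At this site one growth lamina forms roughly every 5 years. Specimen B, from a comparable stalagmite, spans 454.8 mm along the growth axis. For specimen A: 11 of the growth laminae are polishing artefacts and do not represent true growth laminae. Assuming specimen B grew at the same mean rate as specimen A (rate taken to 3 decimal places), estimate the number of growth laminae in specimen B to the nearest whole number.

Specimen A: correcting the raw count gives 3920 − 11 + 5 = 3914 true growth laminae.
Specimen A: at 5 years per growth lamina, 3914 × 5 = 19570 years.
A: 424.5 mm over 19570 years gives 424.5 / 19570 ≈ 0.022 mm/year.
B spans 454.8 / 0.022 = 20672.73 years; at 5 years per growth lamina that is 20672.73 / 5 ≈ 4135 growth laminae.

4135 growth laminae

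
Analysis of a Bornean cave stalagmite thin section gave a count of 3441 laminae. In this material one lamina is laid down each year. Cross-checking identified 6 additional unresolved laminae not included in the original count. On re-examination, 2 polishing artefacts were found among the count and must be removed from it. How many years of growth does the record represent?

Adjusted count: 3441 − 2 + 6 = 3445 laminae.
With a one-to-one lamina periodicity this is 3445 years.

3445 yr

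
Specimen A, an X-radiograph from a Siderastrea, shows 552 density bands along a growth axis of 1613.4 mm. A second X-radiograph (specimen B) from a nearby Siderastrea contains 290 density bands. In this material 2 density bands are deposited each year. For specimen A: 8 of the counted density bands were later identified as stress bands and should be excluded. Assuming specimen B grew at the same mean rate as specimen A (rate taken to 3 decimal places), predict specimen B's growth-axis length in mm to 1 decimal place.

860.1 mm

Specimen A: true density band count = 552 − 8 = 544.
Specimen A: with 2 density bands per year, 544 / 2 = 272 years.
A: 1613.4 mm over 272 years gives 1613.4 / 272 ≈ 5.932 mm/year.
Specimen B: dividing by 2 density bands per year: 290 / 2 = 145 years. For B, 5.932 mm/year × 145 years = 860.1 mm.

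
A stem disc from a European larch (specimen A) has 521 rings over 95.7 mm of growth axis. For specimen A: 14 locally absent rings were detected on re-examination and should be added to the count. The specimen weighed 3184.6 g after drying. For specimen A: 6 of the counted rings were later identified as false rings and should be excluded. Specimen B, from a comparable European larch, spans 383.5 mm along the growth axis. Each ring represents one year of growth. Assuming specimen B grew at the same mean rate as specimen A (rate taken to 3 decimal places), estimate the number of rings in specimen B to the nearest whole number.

Specimen A: true ring count = 521 − 6 + 14 = 529.
A: Extension rate ≈ 95.7 / 529 = 0.181 mm/yr.
For B, 383.5 / 0.181 = 2118.78 years ≈ 2119 rings.

2119 rings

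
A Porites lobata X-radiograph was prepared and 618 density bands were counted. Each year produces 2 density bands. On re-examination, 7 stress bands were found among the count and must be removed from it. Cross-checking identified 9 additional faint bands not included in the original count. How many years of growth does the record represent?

True density band count = 618 − 7 + 9 = 620.
Dividing by 2 density bands per year: 620 / 2 = 310 years.

310 yr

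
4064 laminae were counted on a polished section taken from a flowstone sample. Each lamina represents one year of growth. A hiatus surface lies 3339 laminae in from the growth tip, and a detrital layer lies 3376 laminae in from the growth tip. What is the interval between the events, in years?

37 years

3376 − 3339 = 37 laminae lie between the two events.
That is 37 years at one lamina per year.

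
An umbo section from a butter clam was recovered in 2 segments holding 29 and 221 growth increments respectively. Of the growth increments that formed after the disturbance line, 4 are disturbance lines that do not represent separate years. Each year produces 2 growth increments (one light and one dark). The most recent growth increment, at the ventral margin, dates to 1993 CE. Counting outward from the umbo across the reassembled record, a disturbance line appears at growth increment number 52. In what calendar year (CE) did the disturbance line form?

1896 CE

Total growth increments = 29 + 221 = 250.
250 − 52 = 198 growth increments lie beyond the disturbance line toward the ventral margin.
198 − 4 false = 194 true growth increments after the disturbance line.
With 2 growth increments per year, 194 / 2 = 97 years.
1993 − 97 = 1896 CE.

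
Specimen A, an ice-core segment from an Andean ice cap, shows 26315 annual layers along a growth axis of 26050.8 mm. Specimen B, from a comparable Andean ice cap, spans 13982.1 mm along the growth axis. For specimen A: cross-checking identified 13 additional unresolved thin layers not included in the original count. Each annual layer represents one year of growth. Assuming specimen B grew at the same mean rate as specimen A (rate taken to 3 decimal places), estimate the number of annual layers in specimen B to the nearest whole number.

14138 annual layers

Specimen A: correcting the raw count gives 26315 + 13 = 26328 true annual layers.
A: Mean rate = 26050.8 mm / 26328 years ≈ 0.989 mm/year.
B spans 13982.1 / 0.989 = 14137.61 years ≈ 14138 annual layers.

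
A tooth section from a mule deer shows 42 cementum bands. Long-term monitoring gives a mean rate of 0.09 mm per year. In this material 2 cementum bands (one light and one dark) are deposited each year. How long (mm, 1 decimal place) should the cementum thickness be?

With 2 cementum bands per year, 42 / 2 = 21 years.
Length ≈ 0.09 × 21 = 1.9 mm.

1.9 mm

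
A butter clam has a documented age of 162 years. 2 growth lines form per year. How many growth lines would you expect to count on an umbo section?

With 2 growth lines per year, 162 years would produce 162 × 2 = 324 growth lines.
So 324 growth lines should be present.

324 growth lines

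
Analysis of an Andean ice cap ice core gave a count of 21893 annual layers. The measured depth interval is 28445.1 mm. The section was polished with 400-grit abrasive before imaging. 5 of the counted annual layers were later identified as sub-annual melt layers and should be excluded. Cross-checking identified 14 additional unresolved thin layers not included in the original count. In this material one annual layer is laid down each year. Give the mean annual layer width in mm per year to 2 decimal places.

Adjusted count: 21893 − 5 + 14 = 21902 annual layers.
28445.1 mm over 21902 years gives 28445.1 / 21902 ≈ 1.30 mm per year.

1.30 mm per year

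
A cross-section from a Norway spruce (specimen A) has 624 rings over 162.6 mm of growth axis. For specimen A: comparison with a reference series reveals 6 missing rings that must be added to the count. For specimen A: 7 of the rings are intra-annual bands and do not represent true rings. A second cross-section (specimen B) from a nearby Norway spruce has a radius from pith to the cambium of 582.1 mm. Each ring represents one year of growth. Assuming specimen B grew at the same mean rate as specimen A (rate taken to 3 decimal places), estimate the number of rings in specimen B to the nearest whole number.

Specimen A: adjusted count: 624 − 7 + 6 = 623 rings.
A: Mean rate = 162.6 mm / 623 years ≈ 0.261 mm/yr.
B spans 582.1 / 0.261 = 2230.27 years ≈ 2230 rings.

2230 rings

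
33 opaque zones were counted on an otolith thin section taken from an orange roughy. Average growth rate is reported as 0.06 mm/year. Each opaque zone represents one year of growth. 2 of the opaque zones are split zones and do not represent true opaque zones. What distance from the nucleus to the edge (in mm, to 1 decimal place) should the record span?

1.9 mm

After corrections the count is 33 − 2 = 31 opaque zones.
Predicted length = 0.06 mm/year × 31 years = 1.9 mm.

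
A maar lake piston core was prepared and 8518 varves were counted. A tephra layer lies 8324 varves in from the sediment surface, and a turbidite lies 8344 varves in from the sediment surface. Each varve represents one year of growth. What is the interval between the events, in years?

20 years

The two markers are separated by 8344 − 8324 = 20 varves.
One varve per year makes the interval 20 years.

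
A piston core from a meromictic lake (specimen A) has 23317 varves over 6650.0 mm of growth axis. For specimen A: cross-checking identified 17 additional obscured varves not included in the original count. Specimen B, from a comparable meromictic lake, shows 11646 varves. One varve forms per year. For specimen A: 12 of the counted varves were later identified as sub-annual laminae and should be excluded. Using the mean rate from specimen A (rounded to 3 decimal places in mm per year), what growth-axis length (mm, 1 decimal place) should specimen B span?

Specimen A: after corrections the count is 23317 − 12 + 17 = 23322 varves.
A: Mean rate = 6650.0 mm / 23322 years ≈ 0.285 mm/yr.
For B, 0.285 mm/year × 11646 years = 3319.1 mm.

3319.1 mm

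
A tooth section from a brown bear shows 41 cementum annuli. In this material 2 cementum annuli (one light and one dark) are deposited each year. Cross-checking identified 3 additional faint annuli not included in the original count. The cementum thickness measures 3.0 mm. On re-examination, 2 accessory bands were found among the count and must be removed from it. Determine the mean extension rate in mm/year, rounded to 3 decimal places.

Adjusted count: 41 − 2 + 3 = 42 cementum annuli.
42 cementum annuli at 2 per year is 42 / 2 = 21 years.
Mean rate = 3.0 mm / 21 years ≈ 0.143 mm/year.

0.143 mm/year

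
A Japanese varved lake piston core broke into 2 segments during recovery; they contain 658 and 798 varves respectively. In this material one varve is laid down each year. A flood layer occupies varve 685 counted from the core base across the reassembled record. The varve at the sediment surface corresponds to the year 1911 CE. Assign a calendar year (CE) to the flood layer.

1140 CE

Total varves = 658 + 798 = 1456.
The flood layer sits at varve 685 from the core base, so 1456 − 685 = 771 varves formed after it.
Counting back 771 years from 1911 CE places the flood layer in 1911 − 771 = 1140 CE.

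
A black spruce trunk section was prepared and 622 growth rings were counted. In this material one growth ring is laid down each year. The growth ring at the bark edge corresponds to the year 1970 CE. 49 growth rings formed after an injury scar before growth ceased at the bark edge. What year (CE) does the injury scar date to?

1921 CE

There are 49 growth rings younger than the injury scar.
1970 − 49 = 1921 CE.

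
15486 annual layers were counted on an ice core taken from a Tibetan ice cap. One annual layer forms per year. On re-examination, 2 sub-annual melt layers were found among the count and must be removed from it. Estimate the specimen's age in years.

Adjusted count: 15486 − 2 = 15484 annual layers.
At one annual layer per year, that is 15484 years.

15484 years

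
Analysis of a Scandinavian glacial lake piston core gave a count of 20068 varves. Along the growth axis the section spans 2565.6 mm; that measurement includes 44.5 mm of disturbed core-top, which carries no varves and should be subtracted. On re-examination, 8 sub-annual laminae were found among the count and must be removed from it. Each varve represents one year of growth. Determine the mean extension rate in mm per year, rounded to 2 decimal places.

After corrections the count is 20068 − 8 = 20060 varves.
Removing the 44.5 mm offcut leaves 2565.6 − 44.5 = 2521.1 mm.
Mean rate = 2521.1 mm / 20060 years ≈ 0.13 mm per year.

0.13 mm per year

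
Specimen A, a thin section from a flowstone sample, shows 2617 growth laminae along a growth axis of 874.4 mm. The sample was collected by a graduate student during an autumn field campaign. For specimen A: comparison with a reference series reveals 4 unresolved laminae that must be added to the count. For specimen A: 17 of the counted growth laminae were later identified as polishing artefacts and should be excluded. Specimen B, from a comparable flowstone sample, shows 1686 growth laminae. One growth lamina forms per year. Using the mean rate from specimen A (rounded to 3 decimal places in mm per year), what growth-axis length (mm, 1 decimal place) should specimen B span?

566.5 mm

Specimen A: correcting the raw count gives 2617 − 17 + 4 = 2604 true growth laminae.
A: Extension rate ≈ 874.4 / 2604 = 0.336 mm/yr.
B's length ≈ 0.336 × 1686 = 566.5 mm.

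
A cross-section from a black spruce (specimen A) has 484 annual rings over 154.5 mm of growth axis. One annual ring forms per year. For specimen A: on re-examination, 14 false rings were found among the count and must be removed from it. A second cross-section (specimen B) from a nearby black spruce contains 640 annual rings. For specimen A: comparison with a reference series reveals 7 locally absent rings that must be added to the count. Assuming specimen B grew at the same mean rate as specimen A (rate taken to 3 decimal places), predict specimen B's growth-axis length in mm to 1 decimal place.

Specimen A: true annual ring count = 484 − 14 + 7 = 477.
A: Extension rate ≈ 154.5 / 477 = 0.324 mm per year.
Length of B = 0.324 × 640 = 207.4 mm.

207.4 mm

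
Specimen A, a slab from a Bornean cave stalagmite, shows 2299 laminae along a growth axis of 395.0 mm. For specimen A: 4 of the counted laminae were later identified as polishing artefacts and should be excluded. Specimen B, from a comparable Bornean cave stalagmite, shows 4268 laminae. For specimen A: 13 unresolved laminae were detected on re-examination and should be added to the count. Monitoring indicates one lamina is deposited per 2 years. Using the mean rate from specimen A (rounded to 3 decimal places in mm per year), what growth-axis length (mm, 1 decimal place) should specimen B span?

Specimen A: adjusted count: 2299 − 4 + 13 = 2308 laminae.
Specimen A: multiplying by 2 years per lamina: 2308 × 2 = 4616 years.
A: 395.0 mm over 4616 years gives 395.0 / 4616 ≈ 0.086 mm/year.
Specimen B: 4268 laminae at 2 years each span 4268 × 2 = 8536 years. B's length ≈ 0.086 × 8536 = 734.1 mm.

734.1 mm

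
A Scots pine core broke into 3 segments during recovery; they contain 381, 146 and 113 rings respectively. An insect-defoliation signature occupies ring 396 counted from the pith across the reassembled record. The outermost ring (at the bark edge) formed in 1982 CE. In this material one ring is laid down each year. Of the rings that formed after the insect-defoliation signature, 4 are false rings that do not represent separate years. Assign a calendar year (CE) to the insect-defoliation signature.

Total rings = 381 + 146 + 113 = 640.
The insect-defoliation signature sits at ring 396 from the pith, so 640 − 396 = 244 rings formed after it.
Removing the 4 false rings leaves 244 − 4 = 240 true rings beyond the insect-defoliation signature.
Counting back 240 years from 1982 CE places the insect-defoliation signature in 1982 − 240 = 1742 CE.

1742 CE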